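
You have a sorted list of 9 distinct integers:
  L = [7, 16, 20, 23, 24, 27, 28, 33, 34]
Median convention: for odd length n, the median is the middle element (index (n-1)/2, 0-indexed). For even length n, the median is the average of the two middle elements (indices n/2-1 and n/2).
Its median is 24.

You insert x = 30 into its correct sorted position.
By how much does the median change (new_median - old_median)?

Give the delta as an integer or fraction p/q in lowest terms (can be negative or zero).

Old median = 24
After inserting x = 30: new sorted = [7, 16, 20, 23, 24, 27, 28, 30, 33, 34]
New median = 51/2
Delta = 51/2 - 24 = 3/2

Answer: 3/2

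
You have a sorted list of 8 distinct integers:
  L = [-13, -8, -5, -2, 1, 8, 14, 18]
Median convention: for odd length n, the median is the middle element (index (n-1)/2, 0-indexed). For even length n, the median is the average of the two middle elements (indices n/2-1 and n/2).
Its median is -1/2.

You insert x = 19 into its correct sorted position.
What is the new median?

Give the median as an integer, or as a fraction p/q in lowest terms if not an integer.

Old list (sorted, length 8): [-13, -8, -5, -2, 1, 8, 14, 18]
Old median = -1/2
Insert x = 19
Old length even (8). Middle pair: indices 3,4 = -2,1.
New length odd (9). New median = single middle element.
x = 19: 8 elements are < x, 0 elements are > x.
New sorted list: [-13, -8, -5, -2, 1, 8, 14, 18, 19]
New median = 1

Answer: 1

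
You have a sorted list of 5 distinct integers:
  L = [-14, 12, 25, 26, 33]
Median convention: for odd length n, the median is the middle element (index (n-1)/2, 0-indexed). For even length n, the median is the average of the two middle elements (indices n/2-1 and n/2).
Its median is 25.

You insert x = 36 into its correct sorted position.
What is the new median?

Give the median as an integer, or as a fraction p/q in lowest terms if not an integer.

Answer: 51/2

Derivation:
Old list (sorted, length 5): [-14, 12, 25, 26, 33]
Old median = 25
Insert x = 36
Old length odd (5). Middle was index 2 = 25.
New length even (6). New median = avg of two middle elements.
x = 36: 5 elements are < x, 0 elements are > x.
New sorted list: [-14, 12, 25, 26, 33, 36]
New median = 51/2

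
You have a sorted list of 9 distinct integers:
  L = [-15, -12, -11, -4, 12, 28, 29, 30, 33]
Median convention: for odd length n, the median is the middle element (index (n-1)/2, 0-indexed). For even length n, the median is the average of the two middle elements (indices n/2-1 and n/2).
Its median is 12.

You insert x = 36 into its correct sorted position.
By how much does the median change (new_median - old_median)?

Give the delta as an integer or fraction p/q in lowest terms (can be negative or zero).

Old median = 12
After inserting x = 36: new sorted = [-15, -12, -11, -4, 12, 28, 29, 30, 33, 36]
New median = 20
Delta = 20 - 12 = 8

Answer: 8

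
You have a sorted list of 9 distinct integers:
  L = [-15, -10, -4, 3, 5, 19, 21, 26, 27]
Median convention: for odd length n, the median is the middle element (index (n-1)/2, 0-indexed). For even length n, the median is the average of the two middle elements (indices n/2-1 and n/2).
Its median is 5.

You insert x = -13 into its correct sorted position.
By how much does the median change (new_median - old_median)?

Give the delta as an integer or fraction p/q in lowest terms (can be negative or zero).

Answer: -1

Derivation:
Old median = 5
After inserting x = -13: new sorted = [-15, -13, -10, -4, 3, 5, 19, 21, 26, 27]
New median = 4
Delta = 4 - 5 = -1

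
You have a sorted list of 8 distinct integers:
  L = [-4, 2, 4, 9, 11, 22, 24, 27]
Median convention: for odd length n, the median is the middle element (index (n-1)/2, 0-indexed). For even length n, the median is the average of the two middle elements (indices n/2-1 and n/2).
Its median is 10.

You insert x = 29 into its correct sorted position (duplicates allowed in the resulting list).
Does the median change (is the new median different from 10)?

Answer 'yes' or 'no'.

Answer: yes

Derivation:
Old median = 10
Insert x = 29
New median = 11
Changed? yes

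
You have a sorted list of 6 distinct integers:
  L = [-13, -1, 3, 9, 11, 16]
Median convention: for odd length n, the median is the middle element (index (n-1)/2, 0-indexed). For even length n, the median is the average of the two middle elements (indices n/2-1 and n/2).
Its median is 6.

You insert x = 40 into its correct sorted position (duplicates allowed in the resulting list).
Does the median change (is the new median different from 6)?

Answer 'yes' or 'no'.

Answer: yes

Derivation:
Old median = 6
Insert x = 40
New median = 9
Changed? yes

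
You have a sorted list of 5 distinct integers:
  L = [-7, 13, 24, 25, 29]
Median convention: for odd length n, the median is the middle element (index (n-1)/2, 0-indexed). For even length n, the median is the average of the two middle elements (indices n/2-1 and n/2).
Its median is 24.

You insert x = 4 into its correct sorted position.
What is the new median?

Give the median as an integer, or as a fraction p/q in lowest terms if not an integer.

Old list (sorted, length 5): [-7, 13, 24, 25, 29]
Old median = 24
Insert x = 4
Old length odd (5). Middle was index 2 = 24.
New length even (6). New median = avg of two middle elements.
x = 4: 1 elements are < x, 4 elements are > x.
New sorted list: [-7, 4, 13, 24, 25, 29]
New median = 37/2

Answer: 37/2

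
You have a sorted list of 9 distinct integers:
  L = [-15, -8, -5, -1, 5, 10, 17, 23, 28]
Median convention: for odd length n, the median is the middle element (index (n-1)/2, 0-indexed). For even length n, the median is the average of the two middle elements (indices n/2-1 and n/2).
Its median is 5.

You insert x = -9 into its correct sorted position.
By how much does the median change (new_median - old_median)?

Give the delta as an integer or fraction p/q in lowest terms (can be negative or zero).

Answer: -3

Derivation:
Old median = 5
After inserting x = -9: new sorted = [-15, -9, -8, -5, -1, 5, 10, 17, 23, 28]
New median = 2
Delta = 2 - 5 = -3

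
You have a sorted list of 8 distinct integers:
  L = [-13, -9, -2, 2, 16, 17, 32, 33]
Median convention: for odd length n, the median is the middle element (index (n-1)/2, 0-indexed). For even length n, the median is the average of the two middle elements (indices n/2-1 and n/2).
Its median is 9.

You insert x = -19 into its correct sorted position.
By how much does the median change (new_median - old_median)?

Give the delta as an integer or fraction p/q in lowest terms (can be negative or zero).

Old median = 9
After inserting x = -19: new sorted = [-19, -13, -9, -2, 2, 16, 17, 32, 33]
New median = 2
Delta = 2 - 9 = -7

Answer: -7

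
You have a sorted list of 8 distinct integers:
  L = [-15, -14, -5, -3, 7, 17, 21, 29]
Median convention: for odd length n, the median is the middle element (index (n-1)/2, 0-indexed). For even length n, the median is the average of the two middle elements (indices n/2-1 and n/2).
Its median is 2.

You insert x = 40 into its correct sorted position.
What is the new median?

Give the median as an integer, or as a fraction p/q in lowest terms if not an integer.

Answer: 7

Derivation:
Old list (sorted, length 8): [-15, -14, -5, -3, 7, 17, 21, 29]
Old median = 2
Insert x = 40
Old length even (8). Middle pair: indices 3,4 = -3,7.
New length odd (9). New median = single middle element.
x = 40: 8 elements are < x, 0 elements are > x.
New sorted list: [-15, -14, -5, -3, 7, 17, 21, 29, 40]
New median = 7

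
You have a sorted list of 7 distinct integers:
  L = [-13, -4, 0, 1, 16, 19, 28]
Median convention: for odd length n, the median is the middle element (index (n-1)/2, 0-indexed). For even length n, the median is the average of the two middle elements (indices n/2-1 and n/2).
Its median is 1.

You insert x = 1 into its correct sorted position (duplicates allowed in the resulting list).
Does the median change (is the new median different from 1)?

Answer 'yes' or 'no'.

Old median = 1
Insert x = 1
New median = 1
Changed? no

Answer: no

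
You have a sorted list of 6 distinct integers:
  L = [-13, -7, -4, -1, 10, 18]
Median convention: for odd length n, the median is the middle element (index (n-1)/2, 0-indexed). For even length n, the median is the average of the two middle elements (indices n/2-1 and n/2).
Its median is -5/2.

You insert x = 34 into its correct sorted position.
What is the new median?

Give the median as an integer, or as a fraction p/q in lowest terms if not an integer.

Answer: -1

Derivation:
Old list (sorted, length 6): [-13, -7, -4, -1, 10, 18]
Old median = -5/2
Insert x = 34
Old length even (6). Middle pair: indices 2,3 = -4,-1.
New length odd (7). New median = single middle element.
x = 34: 6 elements are < x, 0 elements are > x.
New sorted list: [-13, -7, -4, -1, 10, 18, 34]
New median = -1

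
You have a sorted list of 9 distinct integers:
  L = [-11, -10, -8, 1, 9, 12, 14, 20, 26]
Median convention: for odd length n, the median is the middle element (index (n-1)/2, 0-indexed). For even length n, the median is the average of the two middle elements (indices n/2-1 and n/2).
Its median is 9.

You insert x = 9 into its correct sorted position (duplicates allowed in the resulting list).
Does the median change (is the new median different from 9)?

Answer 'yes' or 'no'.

Answer: no

Derivation:
Old median = 9
Insert x = 9
New median = 9
Changed? no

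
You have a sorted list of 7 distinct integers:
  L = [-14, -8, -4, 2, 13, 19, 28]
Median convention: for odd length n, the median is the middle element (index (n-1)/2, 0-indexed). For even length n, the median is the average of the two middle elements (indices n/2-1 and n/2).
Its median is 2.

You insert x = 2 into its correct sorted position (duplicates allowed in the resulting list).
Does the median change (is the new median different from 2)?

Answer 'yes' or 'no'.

Answer: no

Derivation:
Old median = 2
Insert x = 2
New median = 2
Changed? no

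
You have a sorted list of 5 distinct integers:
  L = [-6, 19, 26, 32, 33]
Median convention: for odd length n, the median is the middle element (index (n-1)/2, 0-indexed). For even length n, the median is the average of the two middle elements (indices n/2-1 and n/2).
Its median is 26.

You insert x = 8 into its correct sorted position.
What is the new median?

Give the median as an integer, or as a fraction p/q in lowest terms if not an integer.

Answer: 45/2

Derivation:
Old list (sorted, length 5): [-6, 19, 26, 32, 33]
Old median = 26
Insert x = 8
Old length odd (5). Middle was index 2 = 26.
New length even (6). New median = avg of two middle elements.
x = 8: 1 elements are < x, 4 elements are > x.
New sorted list: [-6, 8, 19, 26, 32, 33]
New median = 45/2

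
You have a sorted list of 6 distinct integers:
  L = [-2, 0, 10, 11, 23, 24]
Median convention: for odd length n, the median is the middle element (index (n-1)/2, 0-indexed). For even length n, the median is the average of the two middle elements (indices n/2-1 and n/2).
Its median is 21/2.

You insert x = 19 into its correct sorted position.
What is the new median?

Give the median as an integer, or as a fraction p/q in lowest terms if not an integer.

Old list (sorted, length 6): [-2, 0, 10, 11, 23, 24]
Old median = 21/2
Insert x = 19
Old length even (6). Middle pair: indices 2,3 = 10,11.
New length odd (7). New median = single middle element.
x = 19: 4 elements are < x, 2 elements are > x.
New sorted list: [-2, 0, 10, 11, 19, 23, 24]
New median = 11

Answer: 11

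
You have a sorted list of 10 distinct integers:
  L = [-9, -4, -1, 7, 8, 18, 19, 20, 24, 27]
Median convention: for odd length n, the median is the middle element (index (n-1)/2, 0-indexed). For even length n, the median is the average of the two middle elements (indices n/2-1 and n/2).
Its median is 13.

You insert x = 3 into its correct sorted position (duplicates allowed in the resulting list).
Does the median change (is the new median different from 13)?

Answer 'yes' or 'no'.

Old median = 13
Insert x = 3
New median = 8
Changed? yes

Answer: yes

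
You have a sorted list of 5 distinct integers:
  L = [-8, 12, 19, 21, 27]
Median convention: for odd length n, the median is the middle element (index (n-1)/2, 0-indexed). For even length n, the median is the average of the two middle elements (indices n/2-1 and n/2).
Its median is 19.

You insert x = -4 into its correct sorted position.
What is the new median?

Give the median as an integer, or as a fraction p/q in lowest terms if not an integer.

Answer: 31/2

Derivation:
Old list (sorted, length 5): [-8, 12, 19, 21, 27]
Old median = 19
Insert x = -4
Old length odd (5). Middle was index 2 = 19.
New length even (6). New median = avg of two middle elements.
x = -4: 1 elements are < x, 4 elements are > x.
New sorted list: [-8, -4, 12, 19, 21, 27]
New median = 31/2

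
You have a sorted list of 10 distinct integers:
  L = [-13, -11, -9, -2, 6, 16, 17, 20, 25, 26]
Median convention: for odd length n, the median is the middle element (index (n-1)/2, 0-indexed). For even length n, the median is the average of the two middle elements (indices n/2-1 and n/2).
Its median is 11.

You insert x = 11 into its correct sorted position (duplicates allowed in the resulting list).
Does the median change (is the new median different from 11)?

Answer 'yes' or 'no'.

Answer: no

Derivation:
Old median = 11
Insert x = 11
New median = 11
Changed? no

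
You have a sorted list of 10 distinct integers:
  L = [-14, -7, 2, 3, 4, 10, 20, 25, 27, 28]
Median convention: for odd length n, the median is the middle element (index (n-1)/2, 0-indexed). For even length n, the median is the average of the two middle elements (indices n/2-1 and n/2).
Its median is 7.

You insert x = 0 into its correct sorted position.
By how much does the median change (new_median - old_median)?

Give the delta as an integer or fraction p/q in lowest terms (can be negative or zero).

Answer: -3

Derivation:
Old median = 7
After inserting x = 0: new sorted = [-14, -7, 0, 2, 3, 4, 10, 20, 25, 27, 28]
New median = 4
Delta = 4 - 7 = -3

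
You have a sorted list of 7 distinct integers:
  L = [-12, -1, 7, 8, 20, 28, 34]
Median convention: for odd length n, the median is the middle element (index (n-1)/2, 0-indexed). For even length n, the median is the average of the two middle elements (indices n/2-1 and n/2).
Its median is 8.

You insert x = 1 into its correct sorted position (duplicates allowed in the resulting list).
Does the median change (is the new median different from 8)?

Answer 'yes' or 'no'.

Old median = 8
Insert x = 1
New median = 15/2
Changed? yes

Answer: yes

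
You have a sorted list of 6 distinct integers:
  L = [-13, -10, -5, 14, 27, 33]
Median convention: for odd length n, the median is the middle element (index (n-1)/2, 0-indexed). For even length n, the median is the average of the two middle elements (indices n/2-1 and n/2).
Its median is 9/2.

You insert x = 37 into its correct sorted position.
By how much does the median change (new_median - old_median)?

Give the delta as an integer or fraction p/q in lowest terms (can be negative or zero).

Old median = 9/2
After inserting x = 37: new sorted = [-13, -10, -5, 14, 27, 33, 37]
New median = 14
Delta = 14 - 9/2 = 19/2

Answer: 19/2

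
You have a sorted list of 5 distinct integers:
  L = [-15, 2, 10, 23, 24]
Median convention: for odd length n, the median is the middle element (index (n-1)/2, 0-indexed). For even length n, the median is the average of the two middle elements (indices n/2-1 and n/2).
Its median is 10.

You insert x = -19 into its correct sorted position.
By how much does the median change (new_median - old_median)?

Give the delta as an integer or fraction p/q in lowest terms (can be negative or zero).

Answer: -4

Derivation:
Old median = 10
After inserting x = -19: new sorted = [-19, -15, 2, 10, 23, 24]
New median = 6
Delta = 6 - 10 = -4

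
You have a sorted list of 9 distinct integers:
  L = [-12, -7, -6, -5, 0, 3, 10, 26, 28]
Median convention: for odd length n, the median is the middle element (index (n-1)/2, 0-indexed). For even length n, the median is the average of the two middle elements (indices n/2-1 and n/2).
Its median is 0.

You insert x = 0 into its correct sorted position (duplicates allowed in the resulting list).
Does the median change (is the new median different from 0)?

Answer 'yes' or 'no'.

Old median = 0
Insert x = 0
New median = 0
Changed? no

Answer: no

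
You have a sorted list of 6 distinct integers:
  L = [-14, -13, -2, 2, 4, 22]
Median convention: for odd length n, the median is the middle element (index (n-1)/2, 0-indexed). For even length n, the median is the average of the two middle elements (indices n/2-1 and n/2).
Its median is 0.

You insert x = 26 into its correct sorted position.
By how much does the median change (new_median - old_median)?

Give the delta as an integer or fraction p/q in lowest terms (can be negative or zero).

Old median = 0
After inserting x = 26: new sorted = [-14, -13, -2, 2, 4, 22, 26]
New median = 2
Delta = 2 - 0 = 2

Answer: 2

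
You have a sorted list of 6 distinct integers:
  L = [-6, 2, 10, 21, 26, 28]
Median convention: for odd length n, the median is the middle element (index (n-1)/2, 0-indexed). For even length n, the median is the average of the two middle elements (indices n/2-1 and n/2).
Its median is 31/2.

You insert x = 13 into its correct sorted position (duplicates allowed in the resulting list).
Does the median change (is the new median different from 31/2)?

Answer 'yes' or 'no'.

Answer: yes

Derivation:
Old median = 31/2
Insert x = 13
New median = 13
Changed? yes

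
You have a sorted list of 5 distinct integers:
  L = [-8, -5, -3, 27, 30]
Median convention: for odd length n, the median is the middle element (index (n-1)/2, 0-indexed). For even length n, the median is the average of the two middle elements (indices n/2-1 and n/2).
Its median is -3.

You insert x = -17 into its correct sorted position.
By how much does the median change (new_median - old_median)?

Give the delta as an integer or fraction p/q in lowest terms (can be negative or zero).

Answer: -1

Derivation:
Old median = -3
After inserting x = -17: new sorted = [-17, -8, -5, -3, 27, 30]
New median = -4
Delta = -4 - -3 = -1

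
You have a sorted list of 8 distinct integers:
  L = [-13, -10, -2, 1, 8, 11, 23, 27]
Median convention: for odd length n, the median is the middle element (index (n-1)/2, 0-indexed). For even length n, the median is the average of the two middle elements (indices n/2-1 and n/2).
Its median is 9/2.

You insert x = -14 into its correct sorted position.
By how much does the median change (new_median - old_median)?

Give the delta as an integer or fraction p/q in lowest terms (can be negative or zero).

Answer: -7/2

Derivation:
Old median = 9/2
After inserting x = -14: new sorted = [-14, -13, -10, -2, 1, 8, 11, 23, 27]
New median = 1
Delta = 1 - 9/2 = -7/2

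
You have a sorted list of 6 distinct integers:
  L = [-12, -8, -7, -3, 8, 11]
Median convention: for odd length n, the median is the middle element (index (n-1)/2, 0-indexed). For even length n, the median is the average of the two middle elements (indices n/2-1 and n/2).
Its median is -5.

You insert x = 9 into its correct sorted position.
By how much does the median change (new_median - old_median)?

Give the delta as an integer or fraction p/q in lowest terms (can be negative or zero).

Answer: 2

Derivation:
Old median = -5
After inserting x = 9: new sorted = [-12, -8, -7, -3, 8, 9, 11]
New median = -3
Delta = -3 - -5 = 2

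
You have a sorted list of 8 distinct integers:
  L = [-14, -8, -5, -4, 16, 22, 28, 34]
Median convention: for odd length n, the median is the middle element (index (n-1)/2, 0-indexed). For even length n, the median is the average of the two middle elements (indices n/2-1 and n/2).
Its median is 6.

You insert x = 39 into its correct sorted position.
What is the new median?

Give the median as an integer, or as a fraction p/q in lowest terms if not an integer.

Old list (sorted, length 8): [-14, -8, -5, -4, 16, 22, 28, 34]
Old median = 6
Insert x = 39
Old length even (8). Middle pair: indices 3,4 = -4,16.
New length odd (9). New median = single middle element.
x = 39: 8 elements are < x, 0 elements are > x.
New sorted list: [-14, -8, -5, -4, 16, 22, 28, 34, 39]
New median = 16

Answer: 16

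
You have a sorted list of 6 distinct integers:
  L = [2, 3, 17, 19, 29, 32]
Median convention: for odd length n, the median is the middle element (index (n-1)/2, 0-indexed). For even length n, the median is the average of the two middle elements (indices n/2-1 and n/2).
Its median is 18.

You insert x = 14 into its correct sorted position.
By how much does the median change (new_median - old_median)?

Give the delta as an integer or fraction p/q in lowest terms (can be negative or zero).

Answer: -1

Derivation:
Old median = 18
After inserting x = 14: new sorted = [2, 3, 14, 17, 19, 29, 32]
New median = 17
Delta = 17 - 18 = -1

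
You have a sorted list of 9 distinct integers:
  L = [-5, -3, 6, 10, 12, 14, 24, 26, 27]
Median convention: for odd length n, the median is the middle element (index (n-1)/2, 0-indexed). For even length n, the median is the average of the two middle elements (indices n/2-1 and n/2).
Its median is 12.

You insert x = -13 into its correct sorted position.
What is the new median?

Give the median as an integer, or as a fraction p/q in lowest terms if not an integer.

Answer: 11

Derivation:
Old list (sorted, length 9): [-5, -3, 6, 10, 12, 14, 24, 26, 27]
Old median = 12
Insert x = -13
Old length odd (9). Middle was index 4 = 12.
New length even (10). New median = avg of two middle elements.
x = -13: 0 elements are < x, 9 elements are > x.
New sorted list: [-13, -5, -3, 6, 10, 12, 14, 24, 26, 27]
New median = 11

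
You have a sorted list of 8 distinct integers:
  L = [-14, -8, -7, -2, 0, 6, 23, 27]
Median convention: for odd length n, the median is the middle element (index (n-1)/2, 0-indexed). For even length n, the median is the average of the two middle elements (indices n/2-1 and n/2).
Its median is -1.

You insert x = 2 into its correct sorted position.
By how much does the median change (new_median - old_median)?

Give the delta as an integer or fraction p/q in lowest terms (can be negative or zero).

Old median = -1
After inserting x = 2: new sorted = [-14, -8, -7, -2, 0, 2, 6, 23, 27]
New median = 0
Delta = 0 - -1 = 1

Answer: 1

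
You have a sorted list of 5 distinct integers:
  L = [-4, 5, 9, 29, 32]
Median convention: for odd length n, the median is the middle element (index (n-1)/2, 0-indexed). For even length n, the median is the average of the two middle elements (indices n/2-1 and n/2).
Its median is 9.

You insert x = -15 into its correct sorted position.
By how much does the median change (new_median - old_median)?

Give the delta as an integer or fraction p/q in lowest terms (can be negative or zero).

Old median = 9
After inserting x = -15: new sorted = [-15, -4, 5, 9, 29, 32]
New median = 7
Delta = 7 - 9 = -2

Answer: -2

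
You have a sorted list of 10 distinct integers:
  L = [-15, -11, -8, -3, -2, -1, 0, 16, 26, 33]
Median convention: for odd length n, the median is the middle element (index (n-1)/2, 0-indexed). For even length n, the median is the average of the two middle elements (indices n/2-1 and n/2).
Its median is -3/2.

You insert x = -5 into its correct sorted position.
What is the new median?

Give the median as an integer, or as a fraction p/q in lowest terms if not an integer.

Answer: -2

Derivation:
Old list (sorted, length 10): [-15, -11, -8, -3, -2, -1, 0, 16, 26, 33]
Old median = -3/2
Insert x = -5
Old length even (10). Middle pair: indices 4,5 = -2,-1.
New length odd (11). New median = single middle element.
x = -5: 3 elements are < x, 7 elements are > x.
New sorted list: [-15, -11, -8, -5, -3, -2, -1, 0, 16, 26, 33]
New median = -2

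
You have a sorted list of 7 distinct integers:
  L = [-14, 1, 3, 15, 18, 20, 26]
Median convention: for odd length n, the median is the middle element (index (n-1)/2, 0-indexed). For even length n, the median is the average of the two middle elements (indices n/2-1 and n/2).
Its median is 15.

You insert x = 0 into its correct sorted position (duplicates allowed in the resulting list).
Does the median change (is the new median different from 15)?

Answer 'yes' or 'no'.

Old median = 15
Insert x = 0
New median = 9
Changed? yes

Answer: yes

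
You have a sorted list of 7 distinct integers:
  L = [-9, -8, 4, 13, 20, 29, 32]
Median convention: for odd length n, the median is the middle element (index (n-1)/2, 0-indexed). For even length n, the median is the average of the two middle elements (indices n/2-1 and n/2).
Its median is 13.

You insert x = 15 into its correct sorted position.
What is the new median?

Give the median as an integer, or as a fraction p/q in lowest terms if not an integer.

Old list (sorted, length 7): [-9, -8, 4, 13, 20, 29, 32]
Old median = 13
Insert x = 15
Old length odd (7). Middle was index 3 = 13.
New length even (8). New median = avg of two middle elements.
x = 15: 4 elements are < x, 3 elements are > x.
New sorted list: [-9, -8, 4, 13, 15, 20, 29, 32]
New median = 14

Answer: 14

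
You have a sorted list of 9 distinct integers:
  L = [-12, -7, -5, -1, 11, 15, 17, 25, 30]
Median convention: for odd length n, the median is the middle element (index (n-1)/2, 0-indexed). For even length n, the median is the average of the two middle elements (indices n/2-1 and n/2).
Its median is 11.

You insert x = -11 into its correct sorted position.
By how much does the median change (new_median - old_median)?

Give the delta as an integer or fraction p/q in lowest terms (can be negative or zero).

Old median = 11
After inserting x = -11: new sorted = [-12, -11, -7, -5, -1, 11, 15, 17, 25, 30]
New median = 5
Delta = 5 - 11 = -6

Answer: -6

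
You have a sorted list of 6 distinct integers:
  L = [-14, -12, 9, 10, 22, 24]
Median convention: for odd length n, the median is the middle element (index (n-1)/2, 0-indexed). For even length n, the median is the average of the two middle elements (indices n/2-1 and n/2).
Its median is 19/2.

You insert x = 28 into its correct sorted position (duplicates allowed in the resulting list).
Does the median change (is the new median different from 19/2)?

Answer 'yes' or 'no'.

Old median = 19/2
Insert x = 28
New median = 10
Changed? yes

Answer: yes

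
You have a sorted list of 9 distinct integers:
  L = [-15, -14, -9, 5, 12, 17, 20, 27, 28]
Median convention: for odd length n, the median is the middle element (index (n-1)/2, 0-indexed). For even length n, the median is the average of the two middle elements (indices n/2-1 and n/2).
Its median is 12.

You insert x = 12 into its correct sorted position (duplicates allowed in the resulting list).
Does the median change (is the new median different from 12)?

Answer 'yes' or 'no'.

Answer: no

Derivation:
Old median = 12
Insert x = 12
New median = 12
Changed? no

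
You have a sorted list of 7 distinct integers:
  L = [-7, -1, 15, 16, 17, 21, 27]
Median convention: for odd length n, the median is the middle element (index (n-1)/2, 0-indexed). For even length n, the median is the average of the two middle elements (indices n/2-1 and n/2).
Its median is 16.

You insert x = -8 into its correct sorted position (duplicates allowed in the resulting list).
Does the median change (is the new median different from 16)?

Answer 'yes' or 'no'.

Answer: yes

Derivation:
Old median = 16
Insert x = -8
New median = 31/2
Changed? yes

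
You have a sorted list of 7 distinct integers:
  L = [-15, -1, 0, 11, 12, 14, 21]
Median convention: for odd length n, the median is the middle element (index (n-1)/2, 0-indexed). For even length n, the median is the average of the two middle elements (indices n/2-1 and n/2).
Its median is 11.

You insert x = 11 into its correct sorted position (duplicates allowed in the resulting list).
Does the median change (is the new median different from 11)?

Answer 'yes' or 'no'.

Answer: no

Derivation:
Old median = 11
Insert x = 11
New median = 11
Changed? no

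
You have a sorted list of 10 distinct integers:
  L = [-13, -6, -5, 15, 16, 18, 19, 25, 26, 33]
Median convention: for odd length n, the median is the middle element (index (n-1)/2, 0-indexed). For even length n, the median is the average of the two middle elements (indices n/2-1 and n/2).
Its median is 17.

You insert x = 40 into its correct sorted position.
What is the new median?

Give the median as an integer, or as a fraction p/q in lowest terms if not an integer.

Old list (sorted, length 10): [-13, -6, -5, 15, 16, 18, 19, 25, 26, 33]
Old median = 17
Insert x = 40
Old length even (10). Middle pair: indices 4,5 = 16,18.
New length odd (11). New median = single middle element.
x = 40: 10 elements are < x, 0 elements are > x.
New sorted list: [-13, -6, -5, 15, 16, 18, 19, 25, 26, 33, 40]
New median = 18

Answer: 18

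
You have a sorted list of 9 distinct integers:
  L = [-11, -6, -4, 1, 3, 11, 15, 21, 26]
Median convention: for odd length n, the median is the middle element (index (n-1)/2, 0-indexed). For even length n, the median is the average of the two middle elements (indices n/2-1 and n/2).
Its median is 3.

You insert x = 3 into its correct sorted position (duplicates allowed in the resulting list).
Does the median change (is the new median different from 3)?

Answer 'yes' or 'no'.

Answer: no

Derivation:
Old median = 3
Insert x = 3
New median = 3
Changed? no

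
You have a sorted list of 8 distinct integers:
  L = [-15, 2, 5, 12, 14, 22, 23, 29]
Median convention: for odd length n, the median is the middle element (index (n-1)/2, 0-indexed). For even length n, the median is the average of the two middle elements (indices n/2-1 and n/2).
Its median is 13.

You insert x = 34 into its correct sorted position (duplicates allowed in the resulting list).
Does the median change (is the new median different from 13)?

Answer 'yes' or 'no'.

Old median = 13
Insert x = 34
New median = 14
Changed? yes

Answer: yes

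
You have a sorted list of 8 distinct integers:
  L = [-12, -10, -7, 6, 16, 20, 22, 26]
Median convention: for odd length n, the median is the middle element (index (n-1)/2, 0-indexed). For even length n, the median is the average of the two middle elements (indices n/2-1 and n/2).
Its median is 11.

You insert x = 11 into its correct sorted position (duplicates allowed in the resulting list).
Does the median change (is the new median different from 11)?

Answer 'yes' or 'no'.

Answer: no

Derivation:
Old median = 11
Insert x = 11
New median = 11
Changed? no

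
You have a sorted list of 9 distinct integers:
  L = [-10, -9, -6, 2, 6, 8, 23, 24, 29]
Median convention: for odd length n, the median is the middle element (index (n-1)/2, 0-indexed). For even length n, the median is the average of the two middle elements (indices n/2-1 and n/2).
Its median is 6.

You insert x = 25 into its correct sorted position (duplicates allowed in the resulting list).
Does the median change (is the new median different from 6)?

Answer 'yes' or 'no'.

Old median = 6
Insert x = 25
New median = 7
Changed? yes

Answer: yes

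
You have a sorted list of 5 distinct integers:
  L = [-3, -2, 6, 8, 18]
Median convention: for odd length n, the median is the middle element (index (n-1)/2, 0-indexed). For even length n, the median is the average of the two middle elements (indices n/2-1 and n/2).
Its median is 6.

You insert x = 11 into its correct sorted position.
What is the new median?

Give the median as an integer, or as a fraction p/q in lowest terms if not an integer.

Old list (sorted, length 5): [-3, -2, 6, 8, 18]
Old median = 6
Insert x = 11
Old length odd (5). Middle was index 2 = 6.
New length even (6). New median = avg of two middle elements.
x = 11: 4 elements are < x, 1 elements are > x.
New sorted list: [-3, -2, 6, 8, 11, 18]
New median = 7

Answer: 7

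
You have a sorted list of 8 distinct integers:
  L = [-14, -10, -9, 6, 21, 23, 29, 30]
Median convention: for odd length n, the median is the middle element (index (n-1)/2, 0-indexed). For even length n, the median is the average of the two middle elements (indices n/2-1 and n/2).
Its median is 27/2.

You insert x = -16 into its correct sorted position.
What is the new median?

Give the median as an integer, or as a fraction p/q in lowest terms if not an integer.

Answer: 6

Derivation:
Old list (sorted, length 8): [-14, -10, -9, 6, 21, 23, 29, 30]
Old median = 27/2
Insert x = -16
Old length even (8). Middle pair: indices 3,4 = 6,21.
New length odd (9). New median = single middle element.
x = -16: 0 elements are < x, 8 elements are > x.
New sorted list: [-16, -14, -10, -9, 6, 21, 23, 29, 30]
New median = 6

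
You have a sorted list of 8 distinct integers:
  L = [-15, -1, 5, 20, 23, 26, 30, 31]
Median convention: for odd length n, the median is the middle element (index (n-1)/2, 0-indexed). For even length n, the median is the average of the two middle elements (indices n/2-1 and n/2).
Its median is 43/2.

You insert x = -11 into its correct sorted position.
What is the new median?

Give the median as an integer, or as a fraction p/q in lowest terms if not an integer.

Answer: 20

Derivation:
Old list (sorted, length 8): [-15, -1, 5, 20, 23, 26, 30, 31]
Old median = 43/2
Insert x = -11
Old length even (8). Middle pair: indices 3,4 = 20,23.
New length odd (9). New median = single middle element.
x = -11: 1 elements are < x, 7 elements are > x.
New sorted list: [-15, -11, -1, 5, 20, 23, 26, 30, 31]
New median = 20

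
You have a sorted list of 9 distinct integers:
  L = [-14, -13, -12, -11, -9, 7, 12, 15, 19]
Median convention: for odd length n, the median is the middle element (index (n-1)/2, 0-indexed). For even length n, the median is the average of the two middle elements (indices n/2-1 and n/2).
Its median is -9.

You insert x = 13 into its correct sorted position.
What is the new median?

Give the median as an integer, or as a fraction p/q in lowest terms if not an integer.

Answer: -1

Derivation:
Old list (sorted, length 9): [-14, -13, -12, -11, -9, 7, 12, 15, 19]
Old median = -9
Insert x = 13
Old length odd (9). Middle was index 4 = -9.
New length even (10). New median = avg of two middle elements.
x = 13: 7 elements are < x, 2 elements are > x.
New sorted list: [-14, -13, -12, -11, -9, 7, 12, 13, 15, 19]
New median = -1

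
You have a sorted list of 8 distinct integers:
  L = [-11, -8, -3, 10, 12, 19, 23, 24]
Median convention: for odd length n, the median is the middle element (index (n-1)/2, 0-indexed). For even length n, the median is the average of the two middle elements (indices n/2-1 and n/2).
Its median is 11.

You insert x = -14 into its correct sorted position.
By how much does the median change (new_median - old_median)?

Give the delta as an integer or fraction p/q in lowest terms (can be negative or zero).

Old median = 11
After inserting x = -14: new sorted = [-14, -11, -8, -3, 10, 12, 19, 23, 24]
New median = 10
Delta = 10 - 11 = -1

Answer: -1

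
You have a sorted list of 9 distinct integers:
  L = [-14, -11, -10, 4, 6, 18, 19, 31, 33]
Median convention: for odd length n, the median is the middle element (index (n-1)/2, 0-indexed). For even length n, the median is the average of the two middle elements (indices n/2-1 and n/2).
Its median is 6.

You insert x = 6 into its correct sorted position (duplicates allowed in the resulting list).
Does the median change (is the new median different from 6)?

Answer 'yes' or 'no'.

Old median = 6
Insert x = 6
New median = 6
Changed? no

Answer: no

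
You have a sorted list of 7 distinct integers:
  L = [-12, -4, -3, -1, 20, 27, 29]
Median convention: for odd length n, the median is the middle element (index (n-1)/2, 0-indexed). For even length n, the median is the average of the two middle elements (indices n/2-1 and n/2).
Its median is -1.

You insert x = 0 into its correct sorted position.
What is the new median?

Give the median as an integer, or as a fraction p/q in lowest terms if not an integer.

Answer: -1/2

Derivation:
Old list (sorted, length 7): [-12, -4, -3, -1, 20, 27, 29]
Old median = -1
Insert x = 0
Old length odd (7). Middle was index 3 = -1.
New length even (8). New median = avg of two middle elements.
x = 0: 4 elements are < x, 3 elements are > x.
New sorted list: [-12, -4, -3, -1, 0, 20, 27, 29]
New median = -1/2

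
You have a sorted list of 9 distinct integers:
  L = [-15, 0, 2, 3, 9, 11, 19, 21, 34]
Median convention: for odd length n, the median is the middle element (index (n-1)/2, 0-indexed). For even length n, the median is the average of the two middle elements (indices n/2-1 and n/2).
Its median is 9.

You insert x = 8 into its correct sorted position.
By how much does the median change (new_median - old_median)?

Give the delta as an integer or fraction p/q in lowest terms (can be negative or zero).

Answer: -1/2

Derivation:
Old median = 9
After inserting x = 8: new sorted = [-15, 0, 2, 3, 8, 9, 11, 19, 21, 34]
New median = 17/2
Delta = 17/2 - 9 = -1/2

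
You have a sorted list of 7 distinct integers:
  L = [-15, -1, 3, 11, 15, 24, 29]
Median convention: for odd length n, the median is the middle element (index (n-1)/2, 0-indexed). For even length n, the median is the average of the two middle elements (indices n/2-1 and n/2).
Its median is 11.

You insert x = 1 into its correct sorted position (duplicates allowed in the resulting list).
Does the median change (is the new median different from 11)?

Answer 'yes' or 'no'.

Answer: yes

Derivation:
Old median = 11
Insert x = 1
New median = 7
Changed? yes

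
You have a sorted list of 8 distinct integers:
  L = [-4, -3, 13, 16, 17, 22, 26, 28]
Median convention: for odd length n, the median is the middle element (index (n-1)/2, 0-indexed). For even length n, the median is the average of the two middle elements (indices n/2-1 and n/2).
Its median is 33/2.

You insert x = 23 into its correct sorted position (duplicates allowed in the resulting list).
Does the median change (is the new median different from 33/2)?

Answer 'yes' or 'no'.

Old median = 33/2
Insert x = 23
New median = 17
Changed? yes

Answer: yes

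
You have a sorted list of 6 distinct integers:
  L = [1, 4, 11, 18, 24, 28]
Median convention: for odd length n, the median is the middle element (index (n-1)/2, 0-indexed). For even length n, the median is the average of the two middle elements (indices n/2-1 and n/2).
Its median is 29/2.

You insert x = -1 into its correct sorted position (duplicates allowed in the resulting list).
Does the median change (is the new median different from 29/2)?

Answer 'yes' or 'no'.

Old median = 29/2
Insert x = -1
New median = 11
Changed? yes

Answer: yes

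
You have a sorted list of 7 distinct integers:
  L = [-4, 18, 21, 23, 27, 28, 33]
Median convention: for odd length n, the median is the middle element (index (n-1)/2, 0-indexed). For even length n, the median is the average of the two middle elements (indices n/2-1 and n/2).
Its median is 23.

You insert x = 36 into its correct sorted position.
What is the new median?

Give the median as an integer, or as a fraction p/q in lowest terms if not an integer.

Answer: 25

Derivation:
Old list (sorted, length 7): [-4, 18, 21, 23, 27, 28, 33]
Old median = 23
Insert x = 36
Old length odd (7). Middle was index 3 = 23.
New length even (8). New median = avg of two middle elements.
x = 36: 7 elements are < x, 0 elements are > x.
New sorted list: [-4, 18, 21, 23, 27, 28, 33, 36]
New median = 25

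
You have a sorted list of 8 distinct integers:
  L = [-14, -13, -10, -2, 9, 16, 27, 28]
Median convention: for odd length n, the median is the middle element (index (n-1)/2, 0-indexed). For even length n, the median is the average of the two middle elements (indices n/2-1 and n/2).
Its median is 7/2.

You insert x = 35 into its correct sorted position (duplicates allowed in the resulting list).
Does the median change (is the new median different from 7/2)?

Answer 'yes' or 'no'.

Answer: yes

Derivation:
Old median = 7/2
Insert x = 35
New median = 9
Changed? yes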